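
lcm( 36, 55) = 1980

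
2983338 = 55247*54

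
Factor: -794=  - 2^1*397^1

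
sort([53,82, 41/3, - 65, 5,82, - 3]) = [ - 65, -3, 5,41/3, 53,82, 82]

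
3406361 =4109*829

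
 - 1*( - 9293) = 9293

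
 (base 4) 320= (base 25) 26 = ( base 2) 111000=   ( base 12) 48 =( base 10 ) 56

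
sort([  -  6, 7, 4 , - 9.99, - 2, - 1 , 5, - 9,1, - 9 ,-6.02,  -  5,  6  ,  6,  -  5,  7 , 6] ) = [-9.99 ,  -  9, -9, - 6.02, - 6, - 5, - 5,-2,-1, 1,4,5,6, 6 , 6,7, 7]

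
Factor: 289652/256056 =2^( - 1 )*3^ ( - 1)*11^1*29^1*47^( - 1 ) = 319/282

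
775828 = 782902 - 7074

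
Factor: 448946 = 2^1 *224473^1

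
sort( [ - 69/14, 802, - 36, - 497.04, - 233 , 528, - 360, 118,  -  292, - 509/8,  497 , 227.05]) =[ - 497.04,-360,- 292, - 233, - 509/8, - 36, - 69/14, 118, 227.05 , 497, 528,  802]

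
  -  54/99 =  - 1 + 5/11 = - 0.55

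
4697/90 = 52 + 17/90 = 52.19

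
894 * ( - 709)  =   -633846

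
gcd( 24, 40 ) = 8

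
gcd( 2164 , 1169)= 1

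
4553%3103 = 1450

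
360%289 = 71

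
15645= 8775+6870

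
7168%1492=1200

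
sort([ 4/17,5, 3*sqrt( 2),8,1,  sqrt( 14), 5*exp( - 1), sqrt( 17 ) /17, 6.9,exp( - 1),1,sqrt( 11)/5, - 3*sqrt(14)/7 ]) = [-3 * sqrt( 14)/7,4/17,sqrt( 17)/17,exp( - 1 ), sqrt( 11) /5, 1,1,5*exp( - 1), sqrt( 14 ), 3*sqrt( 2),5,6.9, 8 ] 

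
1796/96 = 18 + 17/24 = 18.71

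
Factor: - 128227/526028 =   -  2^( - 2) * 11^1*11657^1*131507^( - 1 ) 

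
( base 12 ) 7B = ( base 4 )1133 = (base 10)95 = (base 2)1011111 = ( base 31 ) 32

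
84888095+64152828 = 149040923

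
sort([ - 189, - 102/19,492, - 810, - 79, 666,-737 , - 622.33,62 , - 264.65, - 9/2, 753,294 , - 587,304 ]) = [  -  810  , - 737,-622.33, - 587, - 264.65 ,  -  189,- 79 , - 102/19, - 9/2,62  ,  294,304,492 , 666,753]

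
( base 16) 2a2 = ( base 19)1g9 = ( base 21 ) 1B2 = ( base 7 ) 1652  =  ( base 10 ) 674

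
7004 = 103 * 68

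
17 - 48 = -31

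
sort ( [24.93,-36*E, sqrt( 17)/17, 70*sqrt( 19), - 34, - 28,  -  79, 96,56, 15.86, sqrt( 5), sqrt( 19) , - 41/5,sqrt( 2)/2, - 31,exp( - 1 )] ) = [ - 36 * E, - 79, - 34, - 31, - 28, - 41/5,  sqrt( 17 )/17,exp( - 1 ), sqrt( 2) /2 , sqrt( 5),sqrt( 19), 15.86,  24.93, 56, 96,70*sqrt( 19) ] 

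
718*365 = 262070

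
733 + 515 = 1248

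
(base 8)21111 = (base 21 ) JIK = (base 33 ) 81w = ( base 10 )8777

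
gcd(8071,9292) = 1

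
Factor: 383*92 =35236 = 2^2*23^1*383^1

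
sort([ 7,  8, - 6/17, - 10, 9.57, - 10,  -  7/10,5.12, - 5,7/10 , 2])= [ - 10, -10, - 5, - 7/10, - 6/17,  7/10,2,5.12, 7, 8,9.57]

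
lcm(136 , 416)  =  7072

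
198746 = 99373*2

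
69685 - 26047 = 43638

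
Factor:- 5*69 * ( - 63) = 21735 =3^3 * 5^1*7^1 * 23^1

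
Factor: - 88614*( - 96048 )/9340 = 2127799368/2335 = 2^3*3^6*5^(- 1) * 23^1*29^1*467^( - 1)*547^1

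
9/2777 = 9/2777 = 0.00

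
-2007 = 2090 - 4097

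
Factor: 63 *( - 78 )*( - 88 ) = 432432 = 2^4*3^3*7^1*11^1 *13^1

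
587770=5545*106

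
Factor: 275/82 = 2^( - 1)*5^2*11^1*41^( - 1)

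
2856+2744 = 5600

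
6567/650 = 10 +67/650 = 10.10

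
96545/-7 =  - 96545/7= - 13792.14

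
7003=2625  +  4378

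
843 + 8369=9212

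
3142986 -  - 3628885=6771871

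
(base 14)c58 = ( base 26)3FC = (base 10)2430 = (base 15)AC0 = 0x97E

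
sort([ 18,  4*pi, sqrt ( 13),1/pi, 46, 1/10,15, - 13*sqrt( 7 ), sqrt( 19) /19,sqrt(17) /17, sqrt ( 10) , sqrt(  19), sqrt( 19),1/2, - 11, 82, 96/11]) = [  -  13*sqrt( 7 ), - 11, 1/10,sqrt( 19)/19, sqrt(17 )/17, 1/pi, 1/2, sqrt(10), sqrt (13 ), sqrt(19 ),  sqrt ( 19 ) , 96/11, 4 * pi, 15 , 18,46,  82 ] 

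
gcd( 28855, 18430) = 5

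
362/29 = 362/29 =12.48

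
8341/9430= 8341/9430 = 0.88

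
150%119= 31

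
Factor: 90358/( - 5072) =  - 2^( - 3)*317^ ( - 1)*45179^1=- 45179/2536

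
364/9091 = 364/9091  =  0.04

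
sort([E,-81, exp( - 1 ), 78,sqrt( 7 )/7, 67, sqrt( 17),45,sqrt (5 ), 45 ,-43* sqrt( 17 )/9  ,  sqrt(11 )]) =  [-81,  -  43 * sqrt( 17 )/9,  exp (-1 ), sqrt ( 7)/7,sqrt (5 ), E,sqrt ( 11 ), sqrt( 17),45,45, 67, 78]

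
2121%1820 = 301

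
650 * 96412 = 62667800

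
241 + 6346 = 6587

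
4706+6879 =11585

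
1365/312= 35/8= 4.38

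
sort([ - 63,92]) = [-63,  92 ]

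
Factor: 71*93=6603 =3^1* 31^1* 71^1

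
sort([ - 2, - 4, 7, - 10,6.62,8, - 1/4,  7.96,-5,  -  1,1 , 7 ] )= [ - 10,  -  5, - 4,  -  2, - 1, - 1/4,1,6.62,7, 7, 7.96, 8]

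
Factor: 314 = 2^1*157^1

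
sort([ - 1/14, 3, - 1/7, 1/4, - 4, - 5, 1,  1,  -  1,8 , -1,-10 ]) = [-10 , - 5, - 4, - 1, - 1, - 1/7, - 1/14,  1/4,1, 1, 3, 8 ]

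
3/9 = 1/3  =  0.33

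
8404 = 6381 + 2023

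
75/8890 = 15/1778 = 0.01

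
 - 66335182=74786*( - 887)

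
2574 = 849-- 1725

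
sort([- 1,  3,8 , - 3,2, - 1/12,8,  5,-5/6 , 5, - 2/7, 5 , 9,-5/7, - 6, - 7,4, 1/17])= [ - 7, - 6, - 3, - 1 , - 5/6 ,  -  5/7, - 2/7, - 1/12, 1/17, 2 , 3,  4,5,  5,5,8,8, 9]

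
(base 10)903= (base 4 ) 32013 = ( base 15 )403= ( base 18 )2E3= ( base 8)1607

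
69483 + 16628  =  86111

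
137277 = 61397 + 75880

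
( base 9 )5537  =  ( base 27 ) 5g7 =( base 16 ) ff4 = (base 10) 4084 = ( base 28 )55o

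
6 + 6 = 12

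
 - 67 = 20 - 87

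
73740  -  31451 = 42289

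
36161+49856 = 86017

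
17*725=12325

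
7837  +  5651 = 13488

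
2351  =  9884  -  7533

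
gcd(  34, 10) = 2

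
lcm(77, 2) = 154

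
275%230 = 45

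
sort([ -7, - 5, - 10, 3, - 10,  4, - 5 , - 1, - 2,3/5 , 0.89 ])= [ - 10, - 10,-7,  -  5 , - 5, - 2,-1,3/5,0.89, 3,4 ]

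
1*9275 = 9275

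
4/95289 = 4/95289 = 0.00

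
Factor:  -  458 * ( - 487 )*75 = 2^1*3^1*5^2*229^1 * 487^1 = 16728450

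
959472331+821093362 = 1780565693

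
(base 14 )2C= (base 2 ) 101000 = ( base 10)40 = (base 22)1i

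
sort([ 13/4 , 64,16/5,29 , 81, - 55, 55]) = [ - 55, 16/5,  13/4,29, 55,64,81 ]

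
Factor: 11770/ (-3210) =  -11/3 = - 3^( - 1 )*11^1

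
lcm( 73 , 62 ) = 4526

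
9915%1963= 100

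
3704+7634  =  11338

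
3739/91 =3739/91  =  41.09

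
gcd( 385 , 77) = 77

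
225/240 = 15/16 = 0.94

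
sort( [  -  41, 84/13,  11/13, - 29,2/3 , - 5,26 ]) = [ - 41, - 29 , - 5,2/3,11/13,84/13,26 ] 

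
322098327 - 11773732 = 310324595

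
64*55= 3520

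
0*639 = 0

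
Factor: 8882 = 2^1 * 4441^1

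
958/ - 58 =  - 479/29 = -  16.52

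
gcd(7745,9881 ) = 1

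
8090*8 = 64720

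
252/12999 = 12/619 = 0.02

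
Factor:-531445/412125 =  - 3^ (-1 )*5^( -2 )*7^(- 1 )*677^1   =  -677/525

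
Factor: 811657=7^1*11^1*83^1*127^1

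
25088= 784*32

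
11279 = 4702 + 6577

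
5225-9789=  -4564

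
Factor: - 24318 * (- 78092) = 1899041256 =2^3*3^2 * 7^2 * 193^1*2789^1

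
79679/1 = 79679 = 79679.00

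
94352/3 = 31450 + 2/3 = 31450.67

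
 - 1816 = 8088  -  9904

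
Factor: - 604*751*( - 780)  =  2^4*3^1*5^1 * 13^1*151^1*751^1 = 353811120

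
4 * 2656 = 10624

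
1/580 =1/580 = 0.00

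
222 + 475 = 697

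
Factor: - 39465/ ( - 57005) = 3^2*13^( - 1) = 9/13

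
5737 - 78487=-72750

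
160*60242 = 9638720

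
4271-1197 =3074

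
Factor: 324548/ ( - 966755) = -2^2*5^( - 1 )*7^1*67^1 * 173^1* 239^( - 1 )*809^( - 1 )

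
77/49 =11/7 = 1.57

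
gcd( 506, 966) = 46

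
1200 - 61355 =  - 60155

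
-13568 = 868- 14436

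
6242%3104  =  34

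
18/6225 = 6/2075 = 0.00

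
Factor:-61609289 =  - 7^1*8801327^1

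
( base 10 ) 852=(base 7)2325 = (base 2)1101010100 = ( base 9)1146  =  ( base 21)1jc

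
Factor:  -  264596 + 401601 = 5^1*11^1*47^1 *53^1 = 137005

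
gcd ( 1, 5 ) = 1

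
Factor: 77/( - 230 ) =- 2^(-1 )*5^( - 1) *7^1*11^1*23^( - 1 ) 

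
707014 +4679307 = 5386321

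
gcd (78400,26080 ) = 160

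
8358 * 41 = 342678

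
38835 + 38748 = 77583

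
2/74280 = 1/37140 = 0.00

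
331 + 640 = 971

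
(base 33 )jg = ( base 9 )784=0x283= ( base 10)643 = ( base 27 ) NM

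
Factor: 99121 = 11^1*9011^1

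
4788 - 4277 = 511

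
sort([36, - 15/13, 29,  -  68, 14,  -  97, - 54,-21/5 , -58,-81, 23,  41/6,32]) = [ - 97,-81,  -  68,  -  58, - 54, - 21/5, - 15/13,41/6,  14, 23,29,32,36]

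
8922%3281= 2360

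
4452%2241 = 2211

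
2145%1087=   1058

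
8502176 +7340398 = 15842574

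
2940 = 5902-2962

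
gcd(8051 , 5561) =83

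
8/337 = 8/337=0.02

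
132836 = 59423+73413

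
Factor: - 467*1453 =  - 678551 =- 467^1*1453^1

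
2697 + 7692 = 10389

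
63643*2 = 127286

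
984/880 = 123/110 = 1.12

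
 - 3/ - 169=3/169 = 0.02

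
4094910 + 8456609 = 12551519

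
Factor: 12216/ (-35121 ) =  - 2^3*23^(-1) = - 8/23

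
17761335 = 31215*569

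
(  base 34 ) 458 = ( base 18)EEE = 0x12c2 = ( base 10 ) 4802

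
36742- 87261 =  - 50519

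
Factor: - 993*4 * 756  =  -3002832 = -  2^4*3^4*7^1*331^1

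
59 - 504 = - 445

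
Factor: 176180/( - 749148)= - 3^(-1)*5^1 * 23^1*163^( - 1) = - 115/489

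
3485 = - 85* (- 41) 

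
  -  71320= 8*(-8915) 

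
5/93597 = 5/93597 = 0.00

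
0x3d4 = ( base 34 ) ss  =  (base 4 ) 33110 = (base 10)980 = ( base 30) 12K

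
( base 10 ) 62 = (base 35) 1R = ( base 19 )35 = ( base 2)111110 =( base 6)142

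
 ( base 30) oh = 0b1011100001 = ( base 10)737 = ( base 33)mb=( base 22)1BB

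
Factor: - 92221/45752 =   -  2^( - 3) *7^ ( - 1)*19^(-1 )*43^(-1 )*92221^1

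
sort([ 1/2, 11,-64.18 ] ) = [ - 64.18, 1/2, 11]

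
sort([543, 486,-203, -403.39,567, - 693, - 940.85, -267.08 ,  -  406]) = [ - 940.85, - 693, - 406, - 403.39, - 267.08, - 203,486, 543,567] 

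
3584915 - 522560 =3062355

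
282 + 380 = 662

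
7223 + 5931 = 13154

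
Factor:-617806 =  - 2^1*7^1*44129^1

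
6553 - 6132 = 421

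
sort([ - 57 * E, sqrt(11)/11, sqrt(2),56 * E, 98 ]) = [ - 57*E , sqrt(11) /11, sqrt(2 ),  98, 56*E]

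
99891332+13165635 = 113056967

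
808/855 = 808/855 = 0.95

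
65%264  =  65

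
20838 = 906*23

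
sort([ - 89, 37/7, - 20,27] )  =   [-89, - 20 , 37/7, 27 ] 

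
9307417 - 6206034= 3101383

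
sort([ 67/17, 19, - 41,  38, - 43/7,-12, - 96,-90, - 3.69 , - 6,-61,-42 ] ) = [-96,-90, - 61 ,- 42 , -41, -12,  -  43/7, - 6,  -  3.69, 67/17 , 19,  38 ] 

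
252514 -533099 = - 280585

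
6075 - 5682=393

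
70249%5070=4339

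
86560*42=3635520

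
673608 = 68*9906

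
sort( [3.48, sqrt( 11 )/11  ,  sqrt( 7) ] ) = [sqrt(11 )/11,sqrt( 7), 3.48 ]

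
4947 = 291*17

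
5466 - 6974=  -1508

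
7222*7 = 50554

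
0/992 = 0 = 0.00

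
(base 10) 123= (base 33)3o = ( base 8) 173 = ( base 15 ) 83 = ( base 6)323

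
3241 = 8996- 5755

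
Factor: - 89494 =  - 2^1*29^1*1543^1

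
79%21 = 16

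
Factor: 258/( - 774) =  - 3^( - 1) = - 1/3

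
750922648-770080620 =-19157972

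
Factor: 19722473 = 19722473^1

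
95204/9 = 10578 + 2/9=10578.22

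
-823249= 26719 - 849968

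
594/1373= 594/1373  =  0.43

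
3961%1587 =787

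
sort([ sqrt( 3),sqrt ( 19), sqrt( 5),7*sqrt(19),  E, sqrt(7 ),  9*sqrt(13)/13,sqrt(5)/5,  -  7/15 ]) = [ - 7/15, sqrt( 5 ) /5 , sqrt(3), sqrt( 5),  9*sqrt(13)/13,sqrt( 7),E,sqrt(19),  7 *sqrt( 19 )]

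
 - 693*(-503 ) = 348579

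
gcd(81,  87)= 3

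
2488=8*311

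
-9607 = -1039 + -8568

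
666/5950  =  333/2975=0.11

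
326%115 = 96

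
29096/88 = 330 + 7/11 = 330.64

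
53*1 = 53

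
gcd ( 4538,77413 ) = 1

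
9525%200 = 125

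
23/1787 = 23/1787 = 0.01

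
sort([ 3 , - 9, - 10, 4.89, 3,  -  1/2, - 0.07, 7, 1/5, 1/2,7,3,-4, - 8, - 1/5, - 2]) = [ - 10, -9, - 8, - 4,- 2, - 1/2, - 1/5, - 0.07, 1/5, 1/2,3,  3,3,4.89,7, 7] 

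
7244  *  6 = 43464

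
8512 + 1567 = 10079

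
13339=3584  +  9755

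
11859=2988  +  8871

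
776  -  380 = 396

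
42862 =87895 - 45033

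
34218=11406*3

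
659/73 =659/73 = 9.03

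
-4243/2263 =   -  2 + 283/2263 = - 1.87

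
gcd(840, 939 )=3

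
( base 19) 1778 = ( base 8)22467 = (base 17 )1FG7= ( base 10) 9527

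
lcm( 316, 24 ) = 1896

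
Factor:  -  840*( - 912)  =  766080  =  2^7*3^2*5^1*7^1*19^1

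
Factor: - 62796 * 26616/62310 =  - 278563056/10385 = - 2^4*3^1*5^( - 1)*31^(- 1) * 67^ (- 1 )*1109^1*5233^1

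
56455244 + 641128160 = 697583404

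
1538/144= 10+49/72 = 10.68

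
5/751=5/751 = 0.01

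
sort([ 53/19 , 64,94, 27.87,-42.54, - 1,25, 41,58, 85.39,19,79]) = [  -  42.54, - 1,  53/19,19,25,27.87,41 , 58,64, 79,85.39,94] 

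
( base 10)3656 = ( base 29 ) 4a2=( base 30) 41q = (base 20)92G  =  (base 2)111001001000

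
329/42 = 47/6 = 7.83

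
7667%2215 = 1022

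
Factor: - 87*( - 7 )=609 = 3^1*7^1*29^1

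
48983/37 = 1323 + 32/37 = 1323.86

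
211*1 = 211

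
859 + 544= 1403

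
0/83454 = 0 = 0.00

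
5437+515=5952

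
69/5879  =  69/5879= 0.01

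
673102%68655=55207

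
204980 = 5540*37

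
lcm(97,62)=6014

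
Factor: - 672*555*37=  - 2^5*3^2*5^1*7^1*37^2 = - 13799520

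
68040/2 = 34020 = 34020.00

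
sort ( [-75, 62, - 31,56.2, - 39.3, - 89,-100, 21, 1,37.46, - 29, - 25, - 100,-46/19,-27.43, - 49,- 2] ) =[-100,-100, - 89, - 75, - 49,-39.3, - 31,-29,-27.43, - 25,-46/19,-2, 1,21, 37.46, 56.2,  62 ] 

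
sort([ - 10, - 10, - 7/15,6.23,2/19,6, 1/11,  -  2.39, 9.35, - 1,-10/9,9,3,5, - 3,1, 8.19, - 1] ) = [ - 10, - 10,-3, - 2.39, - 10/9, - 1, - 1 , - 7/15,1/11, 2/19,1,3,5,6,6.23, 8.19, 9, 9.35 ]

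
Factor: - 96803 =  - 7^1*13829^1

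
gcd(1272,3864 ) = 24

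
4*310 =1240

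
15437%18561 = 15437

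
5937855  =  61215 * 97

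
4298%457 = 185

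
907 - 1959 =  - 1052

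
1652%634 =384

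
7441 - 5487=1954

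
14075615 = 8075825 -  - 5999790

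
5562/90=61 + 4/5 = 61.80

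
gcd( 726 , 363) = 363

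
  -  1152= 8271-9423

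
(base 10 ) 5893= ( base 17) 136B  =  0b1011100000101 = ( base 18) 1037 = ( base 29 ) 706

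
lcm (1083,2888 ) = 8664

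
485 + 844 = 1329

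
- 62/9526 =  -  31/4763  =  -0.01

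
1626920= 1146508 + 480412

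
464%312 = 152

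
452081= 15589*29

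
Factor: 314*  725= 2^1*5^2*29^1 * 157^1 = 227650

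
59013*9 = 531117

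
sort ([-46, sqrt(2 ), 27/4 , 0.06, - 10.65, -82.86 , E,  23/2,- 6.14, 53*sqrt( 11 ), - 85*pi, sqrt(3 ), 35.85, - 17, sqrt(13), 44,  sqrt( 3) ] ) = [ - 85 *pi, - 82.86, - 46,  -  17, - 10.65,-6.14, 0.06, sqrt (2 ), sqrt(3), sqrt ( 3), E, sqrt ( 13 ), 27/4, 23/2, 35.85, 44, 53 * sqrt( 11 ) ]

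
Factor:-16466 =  - 2^1 *8233^1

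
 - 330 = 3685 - 4015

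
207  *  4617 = 955719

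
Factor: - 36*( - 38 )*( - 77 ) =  - 2^3* 3^2*7^1*11^1 * 19^1 = - 105336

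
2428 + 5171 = 7599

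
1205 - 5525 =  - 4320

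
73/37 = 1 + 36/37 = 1.97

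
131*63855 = 8365005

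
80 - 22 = 58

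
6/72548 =3/36274 = 0.00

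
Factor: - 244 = -2^2*61^1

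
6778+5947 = 12725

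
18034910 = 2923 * 6170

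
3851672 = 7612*506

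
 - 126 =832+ - 958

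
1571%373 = 79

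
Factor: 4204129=1361^1*3089^1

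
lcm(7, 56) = 56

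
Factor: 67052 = 2^2 * 16763^1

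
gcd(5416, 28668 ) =4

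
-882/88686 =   -  49/4927 = - 0.01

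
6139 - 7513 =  - 1374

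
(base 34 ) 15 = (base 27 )1c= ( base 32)17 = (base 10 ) 39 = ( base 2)100111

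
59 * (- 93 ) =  - 5487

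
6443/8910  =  6443/8910 = 0.72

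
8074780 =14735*548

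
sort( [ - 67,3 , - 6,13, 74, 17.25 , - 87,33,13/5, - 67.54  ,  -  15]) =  [ - 87, - 67.54, - 67,- 15, - 6,13/5,3,13, 17.25,33,  74 ]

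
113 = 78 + 35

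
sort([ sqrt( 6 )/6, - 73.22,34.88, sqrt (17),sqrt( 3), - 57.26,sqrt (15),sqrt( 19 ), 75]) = [ - 73.22, - 57.26, sqrt(6)/6, sqrt (3 ),sqrt (15 ),sqrt(17 ),sqrt(19), 34.88 , 75]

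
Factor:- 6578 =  - 2^1*11^1* 13^1*23^1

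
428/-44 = - 107/11=- 9.73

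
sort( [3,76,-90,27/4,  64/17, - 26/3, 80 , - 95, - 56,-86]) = [ - 95,-90,-86,-56,-26/3, 3,64/17 , 27/4,76,80]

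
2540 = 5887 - 3347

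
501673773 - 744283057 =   -  242609284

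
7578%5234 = 2344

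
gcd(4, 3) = 1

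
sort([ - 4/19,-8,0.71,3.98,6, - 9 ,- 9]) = [  -  9, - 9, - 8,  -  4/19,0.71, 3.98,6] 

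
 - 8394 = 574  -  8968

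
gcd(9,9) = 9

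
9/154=9/154 = 0.06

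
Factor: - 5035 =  - 5^1 * 19^1*53^1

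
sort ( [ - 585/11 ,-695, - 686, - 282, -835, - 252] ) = [  -  835 , - 695, - 686,-282 , - 252 ,-585/11 ] 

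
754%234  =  52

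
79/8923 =79/8923 = 0.01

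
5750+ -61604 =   -  55854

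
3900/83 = 3900/83 = 46.99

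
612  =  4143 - 3531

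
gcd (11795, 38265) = 5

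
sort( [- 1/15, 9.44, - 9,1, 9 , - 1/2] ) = [ - 9, - 1/2,-1/15, 1, 9, 9.44] 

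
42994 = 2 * 21497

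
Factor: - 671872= -2^7*29^1 * 181^1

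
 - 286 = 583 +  - 869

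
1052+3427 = 4479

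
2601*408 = 1061208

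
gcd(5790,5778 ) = 6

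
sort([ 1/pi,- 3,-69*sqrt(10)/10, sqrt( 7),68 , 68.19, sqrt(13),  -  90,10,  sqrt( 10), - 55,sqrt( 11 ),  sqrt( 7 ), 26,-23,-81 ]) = [ - 90, - 81, - 55, - 23, - 69*sqrt ( 10 ) /10, - 3,1/pi,sqrt( 7 ),sqrt ( 7),sqrt( 10 ),sqrt( 11), sqrt( 13 ), 10, 26, 68,  68.19 ]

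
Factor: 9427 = 11^1*857^1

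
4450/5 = 890 = 890.00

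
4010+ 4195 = 8205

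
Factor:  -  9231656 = -2^3*7^1 * 353^1*467^1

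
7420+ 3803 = 11223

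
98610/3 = 32870 = 32870.00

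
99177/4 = 24794 + 1/4 = 24794.25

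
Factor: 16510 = 2^1*5^1*13^1*127^1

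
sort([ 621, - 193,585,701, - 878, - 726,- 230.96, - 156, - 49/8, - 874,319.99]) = [ - 878,  -  874,-726, - 230.96, - 193,- 156,  -  49/8,319.99,585 , 621,701 ]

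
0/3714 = 0 = 0.00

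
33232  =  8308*4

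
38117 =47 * 811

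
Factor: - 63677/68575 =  - 5^(-2 )* 13^( - 1)*37^1 * 211^( - 1 )*1721^1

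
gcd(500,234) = 2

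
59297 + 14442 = 73739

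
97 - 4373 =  - 4276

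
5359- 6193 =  - 834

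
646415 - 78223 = 568192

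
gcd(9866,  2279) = 1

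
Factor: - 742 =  - 2^1*7^1*53^1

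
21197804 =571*37124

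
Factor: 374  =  2^1*11^1*17^1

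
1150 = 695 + 455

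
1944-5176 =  - 3232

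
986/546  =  493/273=1.81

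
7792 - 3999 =3793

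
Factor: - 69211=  - 67^1*1033^1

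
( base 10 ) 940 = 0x3AC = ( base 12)664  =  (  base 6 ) 4204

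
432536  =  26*16636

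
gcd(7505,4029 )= 79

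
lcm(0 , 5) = 0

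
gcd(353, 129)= 1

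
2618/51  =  51 + 1/3 = 51.33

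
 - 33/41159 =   -  33/41159 =- 0.00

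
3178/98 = 32 + 3/7 = 32.43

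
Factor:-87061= - 13^1*37^1*181^1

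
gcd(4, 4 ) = 4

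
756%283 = 190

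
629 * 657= 413253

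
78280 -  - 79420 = 157700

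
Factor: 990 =2^1 * 3^2 * 5^1*11^1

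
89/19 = 4 + 13/19 = 4.68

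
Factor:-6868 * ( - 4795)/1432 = 2^(- 1 )*5^1*7^1*17^1*101^1*137^1*179^( - 1 ) = 8233015/358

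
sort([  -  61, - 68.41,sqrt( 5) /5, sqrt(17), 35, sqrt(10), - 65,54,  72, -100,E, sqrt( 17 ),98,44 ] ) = [  -  100, - 68.41, - 65, - 61, sqrt( 5)/5,E,sqrt ( 10),sqrt(17),sqrt( 17), 35,44, 54,72,98]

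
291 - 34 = 257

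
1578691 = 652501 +926190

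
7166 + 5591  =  12757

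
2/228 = 1/114=0.01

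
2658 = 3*886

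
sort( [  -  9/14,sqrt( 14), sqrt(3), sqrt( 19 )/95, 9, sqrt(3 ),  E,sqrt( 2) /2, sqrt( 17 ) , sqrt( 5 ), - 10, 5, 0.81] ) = [-10, - 9/14, sqrt( 19)/95,sqrt ( 2)/2, 0.81,sqrt (3), sqrt( 3), sqrt( 5), E, sqrt(14),sqrt (17) , 5, 9]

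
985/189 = 985/189 = 5.21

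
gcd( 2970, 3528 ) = 18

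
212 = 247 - 35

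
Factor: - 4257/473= - 9 = - 3^2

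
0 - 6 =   -  6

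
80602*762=61418724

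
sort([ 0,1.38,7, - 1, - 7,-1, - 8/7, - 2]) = [ - 7,-2,-8/7, -1,-1,  0, 1.38, 7 ] 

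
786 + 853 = 1639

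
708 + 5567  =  6275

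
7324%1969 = 1417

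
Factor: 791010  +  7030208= 7821218 = 2^1*71^1*55079^1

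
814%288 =238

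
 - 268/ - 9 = 29 + 7/9=29.78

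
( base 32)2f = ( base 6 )211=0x4f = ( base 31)2H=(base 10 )79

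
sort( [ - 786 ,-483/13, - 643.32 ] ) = [ - 786, - 643.32, - 483/13 ] 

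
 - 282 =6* ( - 47)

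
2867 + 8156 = 11023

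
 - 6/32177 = -6/32177 = - 0.00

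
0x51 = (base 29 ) 2n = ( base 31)2j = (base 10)81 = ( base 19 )45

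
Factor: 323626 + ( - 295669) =27957=3^1*9319^1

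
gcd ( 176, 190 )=2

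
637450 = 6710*95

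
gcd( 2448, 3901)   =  1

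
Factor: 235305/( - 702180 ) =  - 63/188  =  - 2^(-2 )*3^2*7^1*47^ ( - 1 ) 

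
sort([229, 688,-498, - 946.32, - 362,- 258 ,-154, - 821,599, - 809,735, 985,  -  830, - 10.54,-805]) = [ - 946.32, - 830, - 821,- 809, - 805, - 498,  -  362 , - 258, - 154, - 10.54, 229,599, 688, 735, 985]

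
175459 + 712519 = 887978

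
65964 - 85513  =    -  19549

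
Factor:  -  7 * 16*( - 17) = 1904=2^4*7^1*17^1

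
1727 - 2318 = -591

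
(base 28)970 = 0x1c54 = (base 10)7252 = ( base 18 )146g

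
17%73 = 17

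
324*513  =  166212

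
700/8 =175/2 = 87.50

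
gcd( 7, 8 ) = 1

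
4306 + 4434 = 8740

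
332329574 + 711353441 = 1043683015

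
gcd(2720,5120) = 160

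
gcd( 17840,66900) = 4460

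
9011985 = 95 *94863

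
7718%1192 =566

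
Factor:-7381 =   -  11^2 *61^1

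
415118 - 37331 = 377787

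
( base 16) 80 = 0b10000000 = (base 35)3N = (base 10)128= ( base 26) 4o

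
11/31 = 11/31= 0.35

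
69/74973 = 23/24991=0.00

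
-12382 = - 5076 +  - 7306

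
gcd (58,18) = 2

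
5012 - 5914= -902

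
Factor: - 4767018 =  - 2^1 * 3^1*79^1*89^1*113^1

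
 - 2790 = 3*( - 930)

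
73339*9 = 660051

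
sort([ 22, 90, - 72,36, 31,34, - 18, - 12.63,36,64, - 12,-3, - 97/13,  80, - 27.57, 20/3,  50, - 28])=[ - 72,-28, - 27.57,-18, - 12.63, - 12, - 97/13, - 3,  20/3 , 22,  31, 34,36, 36,50, 64  ,  80, 90 ]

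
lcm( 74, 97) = 7178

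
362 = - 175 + 537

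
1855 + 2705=4560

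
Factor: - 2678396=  - 2^2* 7^1* 23^1*4159^1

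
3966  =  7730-3764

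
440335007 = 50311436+390023571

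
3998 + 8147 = 12145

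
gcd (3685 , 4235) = 55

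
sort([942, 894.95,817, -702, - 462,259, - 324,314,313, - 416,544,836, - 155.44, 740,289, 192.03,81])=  [ - 702, - 462 , - 416 , - 324 ,-155.44,81,192.03, 259,  289, 313 , 314, 544,  740,817, 836, 894.95,942]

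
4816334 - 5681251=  - 864917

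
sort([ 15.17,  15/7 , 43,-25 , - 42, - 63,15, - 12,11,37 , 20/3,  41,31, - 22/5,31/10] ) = [ - 63, - 42,-25 ,-12,  -  22/5, 15/7,31/10 , 20/3,  11,15 , 15.17 , 31 , 37, 41,43 ]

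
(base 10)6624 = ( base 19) I6C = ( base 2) 1100111100000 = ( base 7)25212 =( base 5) 202444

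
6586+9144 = 15730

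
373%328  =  45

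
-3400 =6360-9760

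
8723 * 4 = 34892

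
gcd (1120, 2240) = 1120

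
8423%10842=8423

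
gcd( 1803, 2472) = 3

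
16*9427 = 150832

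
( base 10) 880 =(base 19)286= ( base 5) 12010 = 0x370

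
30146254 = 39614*761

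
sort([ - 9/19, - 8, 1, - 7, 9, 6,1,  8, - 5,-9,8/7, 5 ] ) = [ - 9 , - 8,-7,-5, - 9/19,1, 1,8/7,  5, 6, 8, 9 ] 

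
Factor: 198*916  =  2^3*3^2*11^1*229^1=181368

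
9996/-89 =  - 113  +  61/89 = - 112.31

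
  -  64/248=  - 8/31 =-0.26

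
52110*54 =2813940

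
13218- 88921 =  - 75703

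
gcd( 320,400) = 80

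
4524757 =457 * 9901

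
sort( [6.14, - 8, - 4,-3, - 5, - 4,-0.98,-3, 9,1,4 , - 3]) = [ - 8,-5, - 4,-4,-3,-3,  -  3, - 0.98, 1,4, 6.14 , 9]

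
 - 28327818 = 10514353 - 38842171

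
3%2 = 1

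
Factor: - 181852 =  - 2^2*11^1*4133^1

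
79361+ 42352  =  121713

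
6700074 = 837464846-830764772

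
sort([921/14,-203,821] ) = [ - 203 , 921/14,821]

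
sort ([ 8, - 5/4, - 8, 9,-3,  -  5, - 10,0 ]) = [ - 10,  -  8,  -  5,  -  3 ,-5/4, 0, 8,9 ]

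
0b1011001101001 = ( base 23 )AJA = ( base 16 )1669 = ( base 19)FGI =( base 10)5737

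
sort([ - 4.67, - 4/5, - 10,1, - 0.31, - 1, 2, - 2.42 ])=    [ - 10,  -  4.67,-2.42,- 1, -4/5, -0.31, 1,2]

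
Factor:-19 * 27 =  - 3^3*19^1 = - 513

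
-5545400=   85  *( - 65240 ) 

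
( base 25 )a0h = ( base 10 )6267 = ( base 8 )14173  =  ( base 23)bjb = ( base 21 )e49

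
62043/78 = 795 + 11/26  =  795.42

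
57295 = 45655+11640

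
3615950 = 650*5563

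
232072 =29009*8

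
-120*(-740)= 88800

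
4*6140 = 24560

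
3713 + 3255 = 6968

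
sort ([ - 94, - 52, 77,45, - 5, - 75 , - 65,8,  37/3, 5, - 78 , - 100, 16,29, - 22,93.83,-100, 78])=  [- 100, - 100 , - 94, - 78, - 75, - 65, - 52 , - 22, - 5,5, 8,37/3,16,29,45,77,78,93.83]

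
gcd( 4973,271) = 1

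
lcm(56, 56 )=56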